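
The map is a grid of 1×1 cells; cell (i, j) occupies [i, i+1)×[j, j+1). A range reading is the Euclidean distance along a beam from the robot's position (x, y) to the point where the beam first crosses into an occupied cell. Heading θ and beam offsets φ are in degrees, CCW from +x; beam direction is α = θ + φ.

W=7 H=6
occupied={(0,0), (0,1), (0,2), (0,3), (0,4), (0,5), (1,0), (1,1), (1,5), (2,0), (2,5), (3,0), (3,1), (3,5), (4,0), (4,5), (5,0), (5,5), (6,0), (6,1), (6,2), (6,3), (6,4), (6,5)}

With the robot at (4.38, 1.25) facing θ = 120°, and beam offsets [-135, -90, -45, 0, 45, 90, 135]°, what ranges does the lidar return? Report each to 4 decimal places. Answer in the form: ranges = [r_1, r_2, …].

beam 1: φ=-135°, α=345°
  direction (0.9659, -0.2588); cell (4,1); t to first gridline: x 0.6419, y 0.9659 (then +1.0353 / +3.8637)
    (5,1) via x @ 0.6419
    (5,0) via y @ 0.9659  # hit
  → r_1 = 0.9659
beam 2: φ=-90°, α=30°
  direction (0.8660, 0.5000); cell (4,1); t to first gridline: x 0.7159, y 1.5000 (then +1.1547 / +2.0000)
    (5,1) via x @ 0.7159
    (5,2) via y @ 1.5000
    (6,2) via x @ 1.8706  # hit
  → r_2 = 1.8706
beam 3: φ=-45°, α=75°
  direction (0.2588, 0.9659); cell (4,1); t to first gridline: x 2.3955, y 0.7765 (then +3.8637 / +1.0353)
    (4,2) via y @ 0.7765
    (4,3) via y @ 1.8117
    (5,3) via x @ 2.3955
    (5,4) via y @ 2.8470
    (5,5) via y @ 3.8823  # hit
  → r_3 = 3.8823
beam 4: φ=0°, α=120°
  direction (-0.5000, 0.8660); cell (4,1); t to first gridline: x 0.7600, y 0.8660 (then +2.0000 / +1.1547)
    (3,1) via x @ 0.7600  # hit
  → r_4 = 0.7600
beam 5: φ=45°, α=165°
  direction (-0.9659, 0.2588); cell (4,1); t to first gridline: x 0.3934, y 2.8978 (then +1.0353 / +3.8637)
    (3,1) via x @ 0.3934  # hit
  → r_5 = 0.3934
beam 6: φ=90°, α=210°
  direction (-0.8660, -0.5000); cell (4,1); t to first gridline: x 0.4388, y 0.5000 (then +1.1547 / +2.0000)
    (3,1) via x @ 0.4388  # hit
  → r_6 = 0.4388
beam 7: φ=135°, α=255°
  direction (-0.2588, -0.9659); cell (4,1); t to first gridline: x 1.4682, y 0.2588 (then +3.8637 / +1.0353)
    (4,0) via y @ 0.2588  # hit
  → r_7 = 0.2588

ranges = [0.9659, 1.8706, 3.8823, 0.7600, 0.3934, 0.4388, 0.2588]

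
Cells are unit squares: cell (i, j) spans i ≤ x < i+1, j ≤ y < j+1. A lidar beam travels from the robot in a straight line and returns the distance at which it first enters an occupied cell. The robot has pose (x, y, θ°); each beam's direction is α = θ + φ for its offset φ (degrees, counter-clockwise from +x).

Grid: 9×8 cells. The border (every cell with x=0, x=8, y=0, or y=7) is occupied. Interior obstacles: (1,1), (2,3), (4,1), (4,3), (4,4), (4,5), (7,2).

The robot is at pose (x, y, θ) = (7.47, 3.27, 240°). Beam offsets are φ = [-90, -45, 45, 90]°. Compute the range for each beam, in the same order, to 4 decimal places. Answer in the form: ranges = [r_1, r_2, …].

ranges = [2.8521, 5.6630, 0.2795, 0.5400]

beam 1: φ=-90°, α=150°
  cosα=-0.8660 sinα=0.5000 | (7,3) | tMaxX 0.5427 tMaxY 1.4600 | tΔX 1.1547 tΔY 2.0000
    t=0.5427 [x] (6,3)
    t=1.4600 [y] (6,4)
    t=1.6974 [x] (5,4)
    t=2.8521 [x] (4,4) — stop
  → r_1 = 2.8521
beam 2: φ=-45°, α=195°
  cosα=-0.9659 sinα=-0.2588 | (7,3) | tMaxX 0.4866 tMaxY 1.0432 | tΔX 1.0353 tΔY 3.8637
    t=0.4866 [x] (6,3)
    t=1.0432 [y] (6,2)
    t=1.5219 [x] (5,2)
    t=2.5571 [x] (4,2)
    t=3.5924 [x] (3,2)
    t=4.6277 [x] (2,2)
    t=4.9069 [y] (2,1)
    t=5.6630 [x] (1,1) — stop
  → r_2 = 5.6630
beam 3: φ=45°, α=285°
  cosα=0.2588 sinα=-0.9659 | (7,3) | tMaxX 2.0478 tMaxY 0.2795 | tΔX 3.8637 tΔY 1.0353
    t=0.2795 [y] (7,2) — stop
  → r_3 = 0.2795
beam 4: φ=90°, α=330°
  cosα=0.8660 sinα=-0.5000 | (7,3) | tMaxX 0.6120 tMaxY 0.5400 | tΔX 1.1547 tΔY 2.0000
    t=0.5400 [y] (7,2) — stop
  → r_4 = 0.5400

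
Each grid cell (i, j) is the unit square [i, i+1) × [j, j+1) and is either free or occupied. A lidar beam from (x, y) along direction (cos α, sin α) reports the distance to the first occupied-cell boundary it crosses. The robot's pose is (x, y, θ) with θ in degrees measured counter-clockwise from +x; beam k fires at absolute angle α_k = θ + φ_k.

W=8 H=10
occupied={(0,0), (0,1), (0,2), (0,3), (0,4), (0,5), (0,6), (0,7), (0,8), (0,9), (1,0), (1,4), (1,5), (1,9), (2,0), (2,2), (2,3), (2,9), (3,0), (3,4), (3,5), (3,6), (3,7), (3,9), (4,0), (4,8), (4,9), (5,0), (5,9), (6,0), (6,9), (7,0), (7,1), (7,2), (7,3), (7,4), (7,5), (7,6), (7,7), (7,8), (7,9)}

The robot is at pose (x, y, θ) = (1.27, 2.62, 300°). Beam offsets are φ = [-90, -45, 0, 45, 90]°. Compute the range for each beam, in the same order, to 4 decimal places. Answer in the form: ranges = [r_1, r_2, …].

ranges = [0.3118, 1.0432, 1.8706, 0.7558, 0.8429]

beam 1: φ=-90°, α=210°
  d=(-0.8660,-0.5000)  start (1,2)  tX=0.3118 tY=1.2400  stride 1/|dx|=1.1547 1/|dy|=2.0000
    cross x-line → (0,2), t=0.3118 (wall)
  → r_1 = 0.3118
beam 2: φ=-45°, α=255°
  d=(-0.2588,-0.9659)  start (1,2)  tX=1.0432 tY=0.6419  stride 1/|dx|=3.8637 1/|dy|=1.0353
    cross y-line → (1,1), t=0.6419
    cross x-line → (0,1), t=1.0432 (wall)
  → r_2 = 1.0432
beam 3: φ=0°, α=300°
  d=(0.5000,-0.8660)  start (1,2)  tX=1.4600 tY=0.7159  stride 1/|dx|=2.0000 1/|dy|=1.1547
    cross y-line → (1,1), t=0.7159
    cross x-line → (2,1), t=1.4600
    cross y-line → (2,0), t=1.8706 (wall)
  → r_3 = 1.8706
beam 4: φ=45°, α=345°
  d=(0.9659,-0.2588)  start (1,2)  tX=0.7558 tY=2.3955  stride 1/|dx|=1.0353 1/|dy|=3.8637
    cross x-line → (2,2), t=0.7558 (wall)
  → r_4 = 0.7558
beam 5: φ=90°, α=30°
  d=(0.8660,0.5000)  start (1,2)  tX=0.8429 tY=0.7600  stride 1/|dx|=1.1547 1/|dy|=2.0000
    cross y-line → (1,3), t=0.7600
    cross x-line → (2,3), t=0.8429 (wall)
  → r_5 = 0.8429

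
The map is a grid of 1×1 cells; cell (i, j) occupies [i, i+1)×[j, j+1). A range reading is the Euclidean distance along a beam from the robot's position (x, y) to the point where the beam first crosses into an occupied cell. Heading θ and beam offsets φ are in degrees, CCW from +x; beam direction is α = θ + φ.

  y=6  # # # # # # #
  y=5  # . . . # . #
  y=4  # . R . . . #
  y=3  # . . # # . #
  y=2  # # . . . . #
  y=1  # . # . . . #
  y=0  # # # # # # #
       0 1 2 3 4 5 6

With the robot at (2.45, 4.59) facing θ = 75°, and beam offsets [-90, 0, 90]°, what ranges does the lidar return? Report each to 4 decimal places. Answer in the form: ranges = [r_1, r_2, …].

beam 1: φ=-90°, α=345°
  direction (0.9659, -0.2588); cell (2,4); t to first gridline: x 0.5694, y 2.2796 (then +1.0353 / +3.8637)
    (3,4) via x @ 0.5694
    (4,4) via x @ 1.6047
    (4,3) via y @ 2.2796  # hit
  → r_1 = 2.2796
beam 2: φ=0°, α=75°
  direction (0.2588, 0.9659); cell (2,4); t to first gridline: x 2.1250, y 0.4245 (then +3.8637 / +1.0353)
    (2,5) via y @ 0.4245
    (2,6) via y @ 1.4597  # hit
  → r_2 = 1.4597
beam 3: φ=90°, α=165°
  direction (-0.9659, 0.2588); cell (2,4); t to first gridline: x 0.4659, y 1.5841 (then +1.0353 / +3.8637)
    (1,4) via x @ 0.4659
    (0,4) via x @ 1.5012  # hit
  → r_3 = 1.5012

ranges = [2.2796, 1.4597, 1.5012]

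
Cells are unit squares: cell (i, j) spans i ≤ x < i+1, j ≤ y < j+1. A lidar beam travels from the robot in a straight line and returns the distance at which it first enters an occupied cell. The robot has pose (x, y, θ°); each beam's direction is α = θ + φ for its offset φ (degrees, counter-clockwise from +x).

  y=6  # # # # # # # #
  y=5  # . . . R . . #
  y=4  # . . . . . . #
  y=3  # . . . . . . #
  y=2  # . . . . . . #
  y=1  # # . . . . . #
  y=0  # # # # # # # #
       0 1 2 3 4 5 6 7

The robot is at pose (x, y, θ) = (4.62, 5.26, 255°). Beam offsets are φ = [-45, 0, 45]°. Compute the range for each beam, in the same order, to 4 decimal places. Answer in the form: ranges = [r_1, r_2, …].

beam 1: φ=-45°, α=210°
  direction (-0.8660, -0.5000); cell (4,5); t to first gridline: x 0.7159, y 0.5200 (then +1.1547 / +2.0000)
    (4,4) via y @ 0.5200
    (3,4) via x @ 0.7159
    (2,4) via x @ 1.8706
    (2,3) via y @ 2.5200
    (1,3) via x @ 3.0253
    (0,3) via x @ 4.1800  # hit
  → r_1 = 4.1800
beam 2: φ=0°, α=255°
  direction (-0.2588, -0.9659); cell (4,5); t to first gridline: x 2.3955, y 0.2692 (then +3.8637 / +1.0353)
    (4,4) via y @ 0.2692
    (4,3) via y @ 1.3044
    (4,2) via y @ 2.3397
    (3,2) via x @ 2.3955
    (3,1) via y @ 3.3750
    (3,0) via y @ 4.4103  # hit
  → r_2 = 4.4103
beam 3: φ=45°, α=300°
  direction (0.5000, -0.8660); cell (4,5); t to first gridline: x 0.7600, y 0.3002 (then +2.0000 / +1.1547)
    (4,4) via y @ 0.3002
    (5,4) via x @ 0.7600
    (5,3) via y @ 1.4549
    (5,2) via y @ 2.6096
    (6,2) via x @ 2.7600
    (6,1) via y @ 3.7643
    (7,1) via x @ 4.7600  # hit
  → r_3 = 4.7600

ranges = [4.1800, 4.4103, 4.7600]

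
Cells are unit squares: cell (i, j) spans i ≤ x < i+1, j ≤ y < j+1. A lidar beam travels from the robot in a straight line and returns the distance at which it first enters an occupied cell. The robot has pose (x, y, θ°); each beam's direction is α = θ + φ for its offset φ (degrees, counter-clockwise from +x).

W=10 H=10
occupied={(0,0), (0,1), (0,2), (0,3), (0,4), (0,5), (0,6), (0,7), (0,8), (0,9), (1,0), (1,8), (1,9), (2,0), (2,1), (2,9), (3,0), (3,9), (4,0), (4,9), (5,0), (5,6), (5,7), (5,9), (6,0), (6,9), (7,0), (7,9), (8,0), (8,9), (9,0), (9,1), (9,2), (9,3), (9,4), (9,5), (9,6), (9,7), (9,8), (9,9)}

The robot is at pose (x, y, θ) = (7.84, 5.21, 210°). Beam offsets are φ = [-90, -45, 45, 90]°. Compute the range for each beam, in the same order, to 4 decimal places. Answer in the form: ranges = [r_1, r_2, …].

ranges = [4.3763, 7.0813, 4.3585, 2.3200]

beam 1: φ=-90°, α=120°
  direction (-0.5000, 0.8660); cell (7,5); t to first gridline: x 1.6800, y 0.9122 (then +2.0000 / +1.1547)
    (7,6) via y @ 0.9122
    (6,6) via x @ 1.6800
    (6,7) via y @ 2.0669
    (6,8) via y @ 3.2216
    (5,8) via x @ 3.6800
    (5,9) via y @ 4.3763  # hit
  → r_1 = 4.3763
beam 2: φ=-45°, α=165°
  direction (-0.9659, 0.2588); cell (7,5); t to first gridline: x 0.8696, y 3.0523 (then +1.0353 / +3.8637)
    (6,5) via x @ 0.8696
    (5,5) via x @ 1.9049
    (4,5) via x @ 2.9402
    (4,6) via y @ 3.0523
    (3,6) via x @ 3.9755
    (2,6) via x @ 5.0107
    (1,6) via x @ 6.0460
    (1,7) via y @ 6.9160
    (0,7) via x @ 7.0813  # hit
  → r_2 = 7.0813
beam 3: φ=45°, α=255°
  direction (-0.2588, -0.9659); cell (7,5); t to first gridline: x 3.2455, y 0.2174 (then +3.8637 / +1.0353)
    (7,4) via y @ 0.2174
    (7,3) via y @ 1.2527
    (7,2) via y @ 2.2880
    (6,2) via x @ 3.2455
    (6,1) via y @ 3.3232
    (6,0) via y @ 4.3585  # hit
  → r_3 = 4.3585
beam 4: φ=90°, α=300°
  direction (0.5000, -0.8660); cell (7,5); t to first gridline: x 0.3200, y 0.2425 (then +2.0000 / +1.1547)
    (7,4) via y @ 0.2425
    (8,4) via x @ 0.3200
    (8,3) via y @ 1.3972
    (9,3) via x @ 2.3200  # hit
  → r_4 = 2.3200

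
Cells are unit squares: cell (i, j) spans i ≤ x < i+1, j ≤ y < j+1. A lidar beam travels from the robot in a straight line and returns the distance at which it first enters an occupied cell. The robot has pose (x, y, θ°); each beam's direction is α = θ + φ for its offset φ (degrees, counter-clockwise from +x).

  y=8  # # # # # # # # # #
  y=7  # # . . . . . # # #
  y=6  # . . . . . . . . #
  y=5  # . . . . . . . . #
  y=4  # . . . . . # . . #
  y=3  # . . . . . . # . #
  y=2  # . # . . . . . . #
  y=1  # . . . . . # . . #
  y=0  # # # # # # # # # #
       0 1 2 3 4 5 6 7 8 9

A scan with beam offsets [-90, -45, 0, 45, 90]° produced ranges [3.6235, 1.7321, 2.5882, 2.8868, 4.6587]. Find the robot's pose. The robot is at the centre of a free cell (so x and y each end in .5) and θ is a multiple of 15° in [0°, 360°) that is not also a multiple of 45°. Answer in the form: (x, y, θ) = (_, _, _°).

The pose lattice has 49·16 = 784 candidates. Test each by forward raycasting.
  (1.5, 4.5, 15°): beam 1 = 1.9319 ≠ 3.6235 ✗
  (8.5, 6.5, 165°): beam 1 = 0.5176 ≠ 3.6235 ✗
  (3.5, 1.5, 255°): beam 1 = 2.5882 ≠ 3.6235 ✗
  …
  (4.5, 3.5, 255°): r_1=3.6235, r_2=1.7321, r_3=2.5882, r_4=2.8868, r_5=4.6587 — all match ✓
No second candidate reproduces the full scan.

(x, y, θ) = (4.5, 3.5, 255°)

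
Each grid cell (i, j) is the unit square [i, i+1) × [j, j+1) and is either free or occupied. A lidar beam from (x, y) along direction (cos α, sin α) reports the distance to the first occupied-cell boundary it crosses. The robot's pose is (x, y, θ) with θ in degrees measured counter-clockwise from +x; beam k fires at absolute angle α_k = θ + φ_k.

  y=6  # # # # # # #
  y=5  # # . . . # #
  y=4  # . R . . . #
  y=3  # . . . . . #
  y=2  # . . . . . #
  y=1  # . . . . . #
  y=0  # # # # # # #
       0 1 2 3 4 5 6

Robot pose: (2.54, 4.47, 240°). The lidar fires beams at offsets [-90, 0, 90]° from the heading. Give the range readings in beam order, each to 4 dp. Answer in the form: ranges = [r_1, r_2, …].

beam 1: φ=-90°, α=150°
  cosα=-0.8660 sinα=0.5000 | (2,4) | tMaxX 0.6235 tMaxY 1.0600 | tΔX 1.1547 tΔY 2.0000
    t=0.6235 [x] (1,4)
    t=1.0600 [y] (1,5) — stop
  → r_1 = 1.0600
beam 2: φ=0°, α=240°
  cosα=-0.5000 sinα=-0.8660 | (2,4) | tMaxX 1.0800 tMaxY 0.5427 | tΔX 2.0000 tΔY 1.1547
    t=0.5427 [y] (2,3)
    t=1.0800 [x] (1,3)
    t=1.6974 [y] (1,2)
    t=2.8521 [y] (1,1)
    t=3.0800 [x] (0,1) — stop
  → r_2 = 3.0800
beam 3: φ=90°, α=330°
  cosα=0.8660 sinα=-0.5000 | (2,4) | tMaxX 0.5312 tMaxY 0.9400 | tΔX 1.1547 tΔY 2.0000
    t=0.5312 [x] (3,4)
    t=0.9400 [y] (3,3)
    t=1.6859 [x] (4,3)
    t=2.8406 [x] (5,3)
    t=2.9400 [y] (5,2)
    t=3.9953 [x] (6,2) — stop
  → r_3 = 3.9953

ranges = [1.0600, 3.0800, 3.9953]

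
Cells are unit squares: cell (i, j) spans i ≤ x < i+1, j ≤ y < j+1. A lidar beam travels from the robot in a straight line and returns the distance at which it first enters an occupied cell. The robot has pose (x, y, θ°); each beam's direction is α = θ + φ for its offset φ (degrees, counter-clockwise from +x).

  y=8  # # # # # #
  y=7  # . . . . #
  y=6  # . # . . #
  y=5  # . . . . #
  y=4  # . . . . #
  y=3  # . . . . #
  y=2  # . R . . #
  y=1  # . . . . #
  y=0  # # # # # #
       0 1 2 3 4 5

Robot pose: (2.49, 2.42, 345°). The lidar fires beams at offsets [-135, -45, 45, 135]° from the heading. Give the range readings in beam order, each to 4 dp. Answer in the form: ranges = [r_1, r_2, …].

beam 1: φ=-135°, α=210°
  cosα=-0.8660 sinα=-0.5000 | (2,2) | tMaxX 0.5658 tMaxY 0.8400 | tΔX 1.1547 tΔY 2.0000
    t=0.5658 [x] (1,2)
    t=0.8400 [y] (1,1)
    t=1.7205 [x] (0,1) — stop
  → r_1 = 1.7205
beam 2: φ=-45°, α=300°
  cosα=0.5000 sinα=-0.8660 | (2,2) | tMaxX 1.0200 tMaxY 0.4850 | tΔX 2.0000 tΔY 1.1547
    t=0.4850 [y] (2,1)
    t=1.0200 [x] (3,1)
    t=1.6397 [y] (3,0) — stop
  → r_2 = 1.6397
beam 3: φ=45°, α=30°
  cosα=0.8660 sinα=0.5000 | (2,2) | tMaxX 0.5889 tMaxY 1.1600 | tΔX 1.1547 tΔY 2.0000
    t=0.5889 [x] (3,2)
    t=1.1600 [y] (3,3)
    t=1.7436 [x] (4,3)
    t=2.8983 [x] (5,3) — stop
  → r_3 = 2.8983
beam 4: φ=135°, α=120°
  cosα=-0.5000 sinα=0.8660 | (2,2) | tMaxX 0.9800 tMaxY 0.6697 | tΔX 2.0000 tΔY 1.1547
    t=0.6697 [y] (2,3)
    t=0.9800 [x] (1,3)
    t=1.8244 [y] (1,4)
    t=2.9791 [y] (1,5)
    t=2.9800 [x] (0,5) — stop
  → r_4 = 2.9800

ranges = [1.7205, 1.6397, 2.8983, 2.9800]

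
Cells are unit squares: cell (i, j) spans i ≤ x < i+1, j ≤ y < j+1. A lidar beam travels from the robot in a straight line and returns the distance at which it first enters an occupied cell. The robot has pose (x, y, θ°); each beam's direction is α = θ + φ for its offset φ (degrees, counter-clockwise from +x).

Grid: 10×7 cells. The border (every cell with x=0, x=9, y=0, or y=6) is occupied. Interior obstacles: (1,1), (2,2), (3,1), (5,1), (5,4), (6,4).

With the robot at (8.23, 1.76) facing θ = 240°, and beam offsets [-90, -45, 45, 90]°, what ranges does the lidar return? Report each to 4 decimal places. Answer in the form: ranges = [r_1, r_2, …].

ranges = [8.3485, 2.3087, 0.7868, 0.8891]

beam 1: φ=-90°, α=150°
  direction (-0.8660, 0.5000); cell (8,1); t to first gridline: x 0.2656, y 0.4800 (then +1.1547 / +2.0000)
    (7,1) via x @ 0.2656
    (7,2) via y @ 0.4800
    (6,2) via x @ 1.4203
    (6,3) via y @ 2.4800
    (5,3) via x @ 2.5750
    (4,3) via x @ 3.7297
    (4,4) via y @ 4.4800
    (3,4) via x @ 4.8844
    (2,4) via x @ 6.0391
    (2,5) via y @ 6.4800
    (1,5) via x @ 7.1938
    (0,5) via x @ 8.3485  # hit
  → r_1 = 8.3485
beam 2: φ=-45°, α=195°
  direction (-0.9659, -0.2588); cell (8,1); t to first gridline: x 0.2381, y 2.9364 (then +1.0353 / +3.8637)
    (7,1) via x @ 0.2381
    (6,1) via x @ 1.2734
    (5,1) via x @ 2.3087  # hit
  → r_2 = 2.3087
beam 3: φ=45°, α=285°
  direction (0.2588, -0.9659); cell (8,1); t to first gridline: x 2.9751, y 0.7868 (then +3.8637 / +1.0353)
    (8,0) via y @ 0.7868  # hit
  → r_3 = 0.7868
beam 4: φ=90°, α=330°
  direction (0.8660, -0.5000); cell (8,1); t to first gridline: x 0.8891, y 1.5200 (then +1.1547 / +2.0000)
    (9,1) via x @ 0.8891  # hit
  → r_4 = 0.8891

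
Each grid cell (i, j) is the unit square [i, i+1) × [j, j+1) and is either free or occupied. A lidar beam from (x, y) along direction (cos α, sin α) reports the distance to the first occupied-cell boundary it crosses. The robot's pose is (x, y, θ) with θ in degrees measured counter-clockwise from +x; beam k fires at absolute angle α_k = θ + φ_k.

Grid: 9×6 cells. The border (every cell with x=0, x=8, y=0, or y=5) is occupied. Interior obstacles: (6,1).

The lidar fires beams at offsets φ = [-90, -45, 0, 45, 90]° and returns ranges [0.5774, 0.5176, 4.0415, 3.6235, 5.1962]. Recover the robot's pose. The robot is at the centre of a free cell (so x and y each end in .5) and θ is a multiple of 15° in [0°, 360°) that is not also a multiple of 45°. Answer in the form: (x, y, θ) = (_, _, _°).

The pose lattice has 27·16 = 432 candidates. Test each by forward raycasting.
  (3.5, 2.5, 195°): beam 1 = 2.5882 ≠ 0.5774 ✗
  (6.5, 4.5, 240°): beam 1 = 1.0000 ≠ 0.5774 ✗
  (1.5, 2.5, 210°): beam 1 = 1.0000 ≠ 0.5774 ✗
  (5.5, 4.5, 60°): beam 1 = 2.8868 ≠ 0.5774 ✗
  (2.5, 1.5, 105°): beam 1 = 5.6940 ≠ 0.5774 ✗
  …
  (5.5, 1.5, 60°): r_1=0.5774, r_2=0.5176, r_3=4.0415, r_4=3.6235, r_5=5.1962 — all match ✓
No second candidate reproduces the full scan.

(x, y, θ) = (5.5, 1.5, 60°)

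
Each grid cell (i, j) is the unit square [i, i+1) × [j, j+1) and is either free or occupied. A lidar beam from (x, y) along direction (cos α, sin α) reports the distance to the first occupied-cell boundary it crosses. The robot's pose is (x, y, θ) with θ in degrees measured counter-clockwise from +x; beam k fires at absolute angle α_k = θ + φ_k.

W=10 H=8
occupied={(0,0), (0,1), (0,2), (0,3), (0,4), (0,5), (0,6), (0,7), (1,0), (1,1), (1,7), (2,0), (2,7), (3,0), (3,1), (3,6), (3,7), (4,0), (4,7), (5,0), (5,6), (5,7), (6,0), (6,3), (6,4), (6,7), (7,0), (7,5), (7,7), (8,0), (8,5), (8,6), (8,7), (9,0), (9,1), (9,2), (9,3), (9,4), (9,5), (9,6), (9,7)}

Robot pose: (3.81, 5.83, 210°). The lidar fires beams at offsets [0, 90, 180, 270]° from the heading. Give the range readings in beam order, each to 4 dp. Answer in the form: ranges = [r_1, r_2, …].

ranges = [3.2447, 5.5772, 1.3741, 0.1963]

beam 1: φ=0°, α=210°
  d=(-0.8660,-0.5000)  start (3,5)  tX=0.9353 tY=1.6600  stride 1/|dx|=1.1547 1/|dy|=2.0000
    cross x-line → (2,5), t=0.9353
    cross y-line → (2,4), t=1.6600
    cross x-line → (1,4), t=2.0900
    cross x-line → (0,4), t=3.2447 (wall)
  → r_1 = 3.2447
beam 2: φ=90°, α=300°
  d=(0.5000,-0.8660)  start (3,5)  tX=0.3800 tY=0.9584  stride 1/|dx|=2.0000 1/|dy|=1.1547
    cross x-line → (4,5), t=0.3800
    cross y-line → (4,4), t=0.9584
    cross y-line → (4,3), t=2.1131
    cross x-line → (5,3), t=2.3800
    cross y-line → (5,2), t=3.2678
    cross x-line → (6,2), t=4.3800
    cross y-line → (6,1), t=4.4225
    cross y-line → (6,0), t=5.5772 (wall)
  → r_2 = 5.5772
beam 3: φ=180°, α=30°
  d=(0.8660,0.5000)  start (3,5)  tX=0.2194 tY=0.3400  stride 1/|dx|=1.1547 1/|dy|=2.0000
    cross x-line → (4,5), t=0.2194
    cross y-line → (4,6), t=0.3400
    cross x-line → (5,6), t=1.3741 (wall)
  → r_3 = 1.3741
beam 4: φ=270°, α=120°
  d=(-0.5000,0.8660)  start (3,5)  tX=1.6200 tY=0.1963  stride 1/|dx|=2.0000 1/|dy|=1.1547
    cross y-line → (3,6), t=0.1963 (wall)
  → r_4 = 0.1963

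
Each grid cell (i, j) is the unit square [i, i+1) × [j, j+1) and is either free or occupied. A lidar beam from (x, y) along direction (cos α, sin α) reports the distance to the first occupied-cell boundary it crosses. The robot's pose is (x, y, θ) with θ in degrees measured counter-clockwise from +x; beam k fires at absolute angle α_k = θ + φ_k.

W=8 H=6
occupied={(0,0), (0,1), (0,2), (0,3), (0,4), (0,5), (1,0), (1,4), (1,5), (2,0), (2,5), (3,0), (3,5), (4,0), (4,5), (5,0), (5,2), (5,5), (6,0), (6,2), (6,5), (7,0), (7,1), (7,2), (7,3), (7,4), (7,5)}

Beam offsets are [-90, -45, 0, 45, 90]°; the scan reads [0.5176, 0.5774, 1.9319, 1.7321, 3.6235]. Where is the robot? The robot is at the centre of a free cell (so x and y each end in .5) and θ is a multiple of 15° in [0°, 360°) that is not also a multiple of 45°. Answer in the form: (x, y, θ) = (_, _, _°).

The pose lattice has 21·16 = 336 candidates. Test each by forward raycasting.
  (3.5, 3.5, 75°): beam 1 = 1.9319 ≠ 0.5176 ✗
  (4.5, 4.5, 120°): beam 1 = 1.0000 ≠ 0.5176 ✗
  (1.5, 1.5, 75°): beam 1 = 1.9319 ≠ 0.5176 ✗
  (3.5, 4.5, 240°): beam 1 = 1.0000 ≠ 0.5176 ✗
  …
  (3.5, 1.5, 345°): r_1=0.5176, r_2=0.5774, r_3=1.9319, r_4=1.7321, r_5=3.6235 — all match ✓
No second candidate reproduces the full scan.

(x, y, θ) = (3.5, 1.5, 345°)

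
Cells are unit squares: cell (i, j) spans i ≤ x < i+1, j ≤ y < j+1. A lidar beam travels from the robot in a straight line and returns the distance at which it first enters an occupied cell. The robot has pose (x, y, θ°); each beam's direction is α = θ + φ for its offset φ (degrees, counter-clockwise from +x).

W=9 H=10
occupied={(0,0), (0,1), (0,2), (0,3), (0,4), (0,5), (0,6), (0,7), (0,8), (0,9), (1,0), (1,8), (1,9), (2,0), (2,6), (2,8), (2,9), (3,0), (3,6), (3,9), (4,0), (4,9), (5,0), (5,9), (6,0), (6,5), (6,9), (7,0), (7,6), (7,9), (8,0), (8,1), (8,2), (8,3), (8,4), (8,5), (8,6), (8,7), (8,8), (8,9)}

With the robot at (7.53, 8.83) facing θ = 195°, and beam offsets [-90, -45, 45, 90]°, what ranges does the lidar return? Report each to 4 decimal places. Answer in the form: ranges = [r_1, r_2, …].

beam 1: φ=-90°, α=105°
  cosα=-0.2588 sinα=0.9659 | (7,8) | tMaxX 2.0478 tMaxY 0.1760 | tΔX 3.8637 tΔY 1.0353
    t=0.1760 [y] (7,9) — stop
  → r_1 = 0.1760
beam 2: φ=-45°, α=150°
  cosα=-0.8660 sinα=0.5000 | (7,8) | tMaxX 0.6120 tMaxY 0.3400 | tΔX 1.1547 tΔY 2.0000
    t=0.3400 [y] (7,9) — stop
  → r_2 = 0.3400
beam 3: φ=45°, α=240°
  cosα=-0.5000 sinα=-0.8660 | (7,8) | tMaxX 1.0600 tMaxY 0.9584 | tΔX 2.0000 tΔY 1.1547
    t=0.9584 [y] (7,7)
    t=1.0600 [x] (6,7)
    t=2.1131 [y] (6,6)
    t=3.0600 [x] (5,6)
    t=3.2678 [y] (5,5)
    t=4.4225 [y] (5,4)
    t=5.0600 [x] (4,4)
    t=5.5772 [y] (4,3)
    t=6.7319 [y] (4,2)
    t=7.0600 [x] (3,2)
    t=7.8866 [y] (3,1)
    t=9.0413 [y] (3,0) — stop
  → r_3 = 9.0413
beam 4: φ=90°, α=285°
  cosα=0.2588 sinα=-0.9659 | (7,8) | tMaxX 1.8159 tMaxY 0.8593 | tΔX 3.8637 tΔY 1.0353
    t=0.8593 [y] (7,7)
    t=1.8159 [x] (8,7) — stop
  → r_4 = 1.8159

ranges = [0.1760, 0.3400, 9.0413, 1.8159]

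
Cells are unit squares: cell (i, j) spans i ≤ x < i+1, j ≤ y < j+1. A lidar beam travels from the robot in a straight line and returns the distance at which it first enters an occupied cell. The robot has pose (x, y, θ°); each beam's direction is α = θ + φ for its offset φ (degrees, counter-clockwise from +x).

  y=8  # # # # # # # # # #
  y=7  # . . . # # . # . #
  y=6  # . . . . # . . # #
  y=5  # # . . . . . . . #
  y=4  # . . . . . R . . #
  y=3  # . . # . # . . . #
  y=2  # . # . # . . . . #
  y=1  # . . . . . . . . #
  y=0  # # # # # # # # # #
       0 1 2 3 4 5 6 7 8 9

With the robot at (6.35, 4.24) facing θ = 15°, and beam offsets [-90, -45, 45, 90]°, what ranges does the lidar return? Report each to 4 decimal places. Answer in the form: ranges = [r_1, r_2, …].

beam 1: φ=-90°, α=285°
  cosα=0.2588 sinα=-0.9659 | (6,4) | tMaxX 2.5114 tMaxY 0.2485 | tΔX 3.8637 tΔY 1.0353
    t=0.2485 [y] (6,3)
    t=1.2837 [y] (6,2)
    t=2.3190 [y] (6,1)
    t=2.5114 [x] (7,1)
    t=3.3543 [y] (7,0) — stop
  → r_1 = 3.3543
beam 2: φ=-45°, α=330°
  cosα=0.8660 sinα=-0.5000 | (6,4) | tMaxX 0.7506 tMaxY 0.4800 | tΔX 1.1547 tΔY 2.0000
    t=0.4800 [y] (6,3)
    t=0.7506 [x] (7,3)
    t=1.9053 [x] (8,3)
    t=2.4800 [y] (8,2)
    t=3.0600 [x] (9,2) — stop
  → r_2 = 3.0600
beam 3: φ=45°, α=60°
  cosα=0.5000 sinα=0.8660 | (6,4) | tMaxX 1.3000 tMaxY 0.8776 | tΔX 2.0000 tΔY 1.1547
    t=0.8776 [y] (6,5)
    t=1.3000 [x] (7,5)
    t=2.0323 [y] (7,6)
    t=3.1870 [y] (7,7) — stop
  → r_3 = 3.1870
beam 4: φ=90°, α=105°
  cosα=-0.2588 sinα=0.9659 | (6,4) | tMaxX 1.3523 tMaxY 0.7868 | tΔX 3.8637 tΔY 1.0353
    t=0.7868 [y] (6,5)
    t=1.3523 [x] (5,5)
    t=1.8221 [y] (5,6) — stop
  → r_4 = 1.8221

ranges = [3.3543, 3.0600, 3.1870, 1.8221]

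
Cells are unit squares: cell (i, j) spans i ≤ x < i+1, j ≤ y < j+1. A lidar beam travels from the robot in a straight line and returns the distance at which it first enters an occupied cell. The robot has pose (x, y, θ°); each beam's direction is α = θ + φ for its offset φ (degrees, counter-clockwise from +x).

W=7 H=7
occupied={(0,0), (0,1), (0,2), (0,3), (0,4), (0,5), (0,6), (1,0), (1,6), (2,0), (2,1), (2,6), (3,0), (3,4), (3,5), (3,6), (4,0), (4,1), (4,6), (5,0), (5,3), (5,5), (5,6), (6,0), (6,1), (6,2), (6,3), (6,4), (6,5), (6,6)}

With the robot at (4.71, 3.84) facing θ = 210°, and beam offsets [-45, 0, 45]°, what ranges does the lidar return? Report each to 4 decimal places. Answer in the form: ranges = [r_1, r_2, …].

ranges = [0.7350, 4.2839, 1.9049]

beam 1: φ=-45°, α=165°
  direction (-0.9659, 0.2588); cell (4,3); t to first gridline: x 0.7350, y 0.6182 (then +1.0353 / +3.8637)
    (4,4) via y @ 0.6182
    (3,4) via x @ 0.7350  # hit
  → r_1 = 0.7350
beam 2: φ=0°, α=210°
  direction (-0.8660, -0.5000); cell (4,3); t to first gridline: x 0.8198, y 1.6800 (then +1.1547 / +2.0000)
    (3,3) via x @ 0.8198
    (3,2) via y @ 1.6800
    (2,2) via x @ 1.9745
    (1,2) via x @ 3.1292
    (1,1) via y @ 3.6800
    (0,1) via x @ 4.2839  # hit
  → r_2 = 4.2839
beam 3: φ=45°, α=255°
  direction (-0.2588, -0.9659); cell (4,3); t to first gridline: x 2.7432, y 0.8696 (then +3.8637 / +1.0353)
    (4,2) via y @ 0.8696
    (4,1) via y @ 1.9049  # hit
  → r_3 = 1.9049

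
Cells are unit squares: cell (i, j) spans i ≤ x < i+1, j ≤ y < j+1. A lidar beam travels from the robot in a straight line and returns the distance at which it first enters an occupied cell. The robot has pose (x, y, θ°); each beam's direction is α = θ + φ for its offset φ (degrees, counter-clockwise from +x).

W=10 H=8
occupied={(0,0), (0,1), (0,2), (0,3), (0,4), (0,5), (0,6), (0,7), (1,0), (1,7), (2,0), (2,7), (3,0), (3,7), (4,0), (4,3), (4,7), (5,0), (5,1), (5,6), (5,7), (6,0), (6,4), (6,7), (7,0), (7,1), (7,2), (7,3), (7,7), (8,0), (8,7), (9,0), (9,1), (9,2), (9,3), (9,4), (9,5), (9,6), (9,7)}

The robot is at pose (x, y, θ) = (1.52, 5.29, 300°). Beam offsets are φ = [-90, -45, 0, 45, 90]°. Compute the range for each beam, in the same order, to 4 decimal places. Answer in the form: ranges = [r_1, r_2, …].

ranges = [0.6004, 2.0091, 4.9537, 4.6380, 3.4200]

beam 1: φ=-90°, α=210°
  direction (-0.8660, -0.5000); cell (1,5); t to first gridline: x 0.6004, y 0.5800 (then +1.1547 / +2.0000)
    (1,4) via y @ 0.5800
    (0,4) via x @ 0.6004  # hit
  → r_1 = 0.6004
beam 2: φ=-45°, α=255°
  direction (-0.2588, -0.9659); cell (1,5); t to first gridline: x 2.0091, y 0.3002 (then +3.8637 / +1.0353)
    (1,4) via y @ 0.3002
    (1,3) via y @ 1.3355
    (0,3) via x @ 2.0091  # hit
  → r_2 = 2.0091
beam 3: φ=0°, α=300°
  direction (0.5000, -0.8660); cell (1,5); t to first gridline: x 0.9600, y 0.3349 (then +2.0000 / +1.1547)
    (1,4) via y @ 0.3349
    (2,4) via x @ 0.9600
    (2,3) via y @ 1.4896
    (2,2) via y @ 2.6443
    (3,2) via x @ 2.9600
    (3,1) via y @ 3.7990
    (3,0) via y @ 4.9537  # hit
  → r_3 = 4.9537
beam 4: φ=45°, α=345°
  direction (0.9659, -0.2588); cell (1,5); t to first gridline: x 0.4969, y 1.1205 (then +1.0353 / +3.8637)
    (2,5) via x @ 0.4969
    (2,4) via y @ 1.1205
    (3,4) via x @ 1.5322
    (4,4) via x @ 2.5675
    (5,4) via x @ 3.6028
    (6,4) via x @ 4.6380  # hit
  → r_4 = 4.6380
beam 5: φ=90°, α=30°
  direction (0.8660, 0.5000); cell (1,5); t to first gridline: x 0.5543, y 1.4200 (then +1.1547 / +2.0000)
    (2,5) via x @ 0.5543
    (2,6) via y @ 1.4200
    (3,6) via x @ 1.7090
    (4,6) via x @ 2.8637
    (4,7) via y @ 3.4200  # hit
  → r_5 = 3.4200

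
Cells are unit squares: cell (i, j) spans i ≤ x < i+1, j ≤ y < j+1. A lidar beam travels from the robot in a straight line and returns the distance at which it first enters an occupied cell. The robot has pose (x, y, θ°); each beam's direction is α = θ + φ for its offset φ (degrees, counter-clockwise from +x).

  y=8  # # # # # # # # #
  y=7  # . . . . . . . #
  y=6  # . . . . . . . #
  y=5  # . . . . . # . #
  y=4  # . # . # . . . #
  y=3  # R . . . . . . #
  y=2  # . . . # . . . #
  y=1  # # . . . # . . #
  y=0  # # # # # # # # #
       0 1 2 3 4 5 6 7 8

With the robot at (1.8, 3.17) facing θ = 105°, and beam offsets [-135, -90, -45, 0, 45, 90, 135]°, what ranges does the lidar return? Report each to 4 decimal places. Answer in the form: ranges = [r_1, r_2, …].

beam 1: φ=-135°, α=330°
  dir = (cos 330°, sin 330°) = (0.8660, -0.5000); from cell (1,3)
  next x-line at t=0.2309, next y-line at t=0.3400; Δt_x=1.1547, Δt_y=2.0000
    x: enter (2,3) at t=0.2309
    y: enter (2,2) at t=0.3400
    x: enter (3,2) at t=1.3856
    y: enter (3,1) at t=2.3400
    x: enter (4,1) at t=2.5403
    x: enter (5,1) at t=3.6950 ← occupied
  → r_1 = 3.6950
beam 2: φ=-90°, α=15°
  dir = (cos 15°, sin 15°) = (0.9659, 0.2588); from cell (1,3)
  next x-line at t=0.2071, next y-line at t=3.2069; Δt_x=1.0353, Δt_y=3.8637
    x: enter (2,3) at t=0.2071
    x: enter (3,3) at t=1.2423
    x: enter (4,3) at t=2.2776
    y: enter (4,4) at t=3.2069 ← occupied
  → r_2 = 3.2069
beam 3: φ=-45°, α=60°
  dir = (cos 60°, sin 60°) = (0.5000, 0.8660); from cell (1,3)
  next x-line at t=0.4000, next y-line at t=0.9584; Δt_x=2.0000, Δt_y=1.1547
    x: enter (2,3) at t=0.4000
    y: enter (2,4) at t=0.9584 ← occupied
  → r_3 = 0.9584
beam 4: φ=0°, α=105°
  dir = (cos 105°, sin 105°) = (-0.2588, 0.9659); from cell (1,3)
  next x-line at t=3.0910, next y-line at t=0.8593; Δt_x=3.8637, Δt_y=1.0353
    y: enter (1,4) at t=0.8593
    y: enter (1,5) at t=1.8946
    y: enter (1,6) at t=2.9298
    x: enter (0,6) at t=3.0910 ← occupied
  → r_4 = 3.0910
beam 5: φ=45°, α=150°
  dir = (cos 150°, sin 150°) = (-0.8660, 0.5000); from cell (1,3)
  next x-line at t=0.9238, next y-line at t=1.6600; Δt_x=1.1547, Δt_y=2.0000
    x: enter (0,3) at t=0.9238 ← occupied
  → r_5 = 0.9238
beam 6: φ=90°, α=195°
  dir = (cos 195°, sin 195°) = (-0.9659, -0.2588); from cell (1,3)
  next x-line at t=0.8282, next y-line at t=0.6568; Δt_x=1.0353, Δt_y=3.8637
    y: enter (1,2) at t=0.6568
    x: enter (0,2) at t=0.8282 ← occupied
  → r_6 = 0.8282
beam 7: φ=135°, α=240°
  dir = (cos 240°, sin 240°) = (-0.5000, -0.8660); from cell (1,3)
  next x-line at t=1.6000, next y-line at t=0.1963; Δt_x=2.0000, Δt_y=1.1547
    y: enter (1,2) at t=0.1963
    y: enter (1,1) at t=1.3510 ← occupied
  → r_7 = 1.3510

ranges = [3.6950, 3.2069, 0.9584, 3.0910, 0.9238, 0.8282, 1.3510]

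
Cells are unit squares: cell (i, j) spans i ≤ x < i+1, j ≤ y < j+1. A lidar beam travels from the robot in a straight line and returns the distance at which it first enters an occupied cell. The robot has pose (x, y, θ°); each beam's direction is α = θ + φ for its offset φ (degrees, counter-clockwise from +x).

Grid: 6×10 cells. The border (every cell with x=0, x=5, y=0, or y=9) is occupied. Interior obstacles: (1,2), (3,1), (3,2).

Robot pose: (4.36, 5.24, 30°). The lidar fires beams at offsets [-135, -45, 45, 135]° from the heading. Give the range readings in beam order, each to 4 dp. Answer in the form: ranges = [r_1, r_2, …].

beam 1: φ=-135°, α=255°
  cosα=-0.2588 sinα=-0.9659 | (4,5) | tMaxX 1.3909 tMaxY 0.2485 | tΔX 3.8637 tΔY 1.0353
    t=0.2485 [y] (4,4)
    t=1.2837 [y] (4,3)
    t=1.3909 [x] (3,3)
    t=2.3190 [y] (3,2) — stop
  → r_1 = 2.3190
beam 2: φ=-45°, α=345°
  cosα=0.9659 sinα=-0.2588 | (4,5) | tMaxX 0.6626 tMaxY 0.9273 | tΔX 1.0353 tΔY 3.8637
    t=0.6626 [x] (5,5) — stop
  → r_2 = 0.6626
beam 3: φ=45°, α=75°
  cosα=0.2588 sinα=0.9659 | (4,5) | tMaxX 2.4728 tMaxY 0.7868 | tΔX 3.8637 tΔY 1.0353
    t=0.7868 [y] (4,6)
    t=1.8221 [y] (4,7)
    t=2.4728 [x] (5,7) — stop
  → r_3 = 2.4728
beam 4: φ=135°, α=165°
  cosα=-0.9659 sinα=0.2588 | (4,5) | tMaxX 0.3727 tMaxY 2.9364 | tΔX 1.0353 tΔY 3.8637
    t=0.3727 [x] (3,5)
    t=1.4080 [x] (2,5)
    t=2.4433 [x] (1,5)
    t=2.9364 [y] (1,6)
    t=3.4785 [x] (0,6) — stop
  → r_4 = 3.4785

ranges = [2.3190, 0.6626, 2.4728, 3.4785]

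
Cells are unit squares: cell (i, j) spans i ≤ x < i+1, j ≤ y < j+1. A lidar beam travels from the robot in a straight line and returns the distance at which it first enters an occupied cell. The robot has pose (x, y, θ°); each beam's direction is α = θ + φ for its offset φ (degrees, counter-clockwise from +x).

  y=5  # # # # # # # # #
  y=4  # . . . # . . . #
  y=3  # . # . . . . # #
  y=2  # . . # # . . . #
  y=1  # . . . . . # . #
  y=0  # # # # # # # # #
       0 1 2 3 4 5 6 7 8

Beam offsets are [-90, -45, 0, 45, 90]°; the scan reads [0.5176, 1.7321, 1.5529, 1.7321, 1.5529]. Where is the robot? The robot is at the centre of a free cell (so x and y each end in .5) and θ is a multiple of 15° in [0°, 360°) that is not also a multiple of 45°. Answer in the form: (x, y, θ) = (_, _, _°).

(x, y, θ) = (2.5, 2.5, 195°)

Enumerate (i+0.5, j+0.5, θ) over the 22 free cells and 16 admissible headings. For each, cast all 5 beams and compare to the given ranges.
  (6.5, 4.5, 105°): beam 1 = 1.5529 ≠ 0.5176 ✗
  (2.5, 1.5, 285°): beam 1 = 1.5529 ≠ 0.5176 ✗
  (3.5, 3.5, 240°): beam 1 = 0.5774 ≠ 0.5176 ✗
  …
  (2.5, 2.5, 195°): r_1=0.5176, r_2=1.7321, r_3=1.5529, r_4=1.7321, r_5=1.5529 — all match ✓
Unique over the lattice → pose = (2.5, 2.5, 195°).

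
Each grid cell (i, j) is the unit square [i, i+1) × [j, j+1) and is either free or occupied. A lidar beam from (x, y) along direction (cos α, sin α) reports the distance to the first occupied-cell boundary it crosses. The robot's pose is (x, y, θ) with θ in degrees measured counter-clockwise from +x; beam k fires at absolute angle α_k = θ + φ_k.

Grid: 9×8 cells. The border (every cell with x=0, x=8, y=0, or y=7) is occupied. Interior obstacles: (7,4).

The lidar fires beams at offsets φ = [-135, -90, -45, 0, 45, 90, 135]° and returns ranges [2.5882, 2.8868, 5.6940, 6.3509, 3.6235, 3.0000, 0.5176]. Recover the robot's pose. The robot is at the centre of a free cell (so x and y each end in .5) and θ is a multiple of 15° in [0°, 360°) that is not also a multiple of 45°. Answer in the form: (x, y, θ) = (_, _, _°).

(x, y, θ) = (6.5, 4.5, 210°)

The pose lattice has 41·16 = 656 candidates. Test each by forward raycasting.
  (5.5, 3.5, 345°): beam 1 = 5.0000 ≠ 2.5882 ✗
  (4.5, 4.5, 150°): beam 1 = 3.6235 ≠ 2.5882 ✗
  (3.5, 5.5, 285°): beam 1 = 2.8868 ≠ 2.5882 ✗
  (6.5, 1.5, 255°): beam 1 = 6.3509 ≠ 2.5882 ✗
  (1.5, 5.5, 300°): beam 1 = 0.5176 ≠ 2.5882 ✗
  …
  (6.5, 4.5, 210°): r_1=2.5882, r_2=2.8868, r_3=5.6940, r_4=6.3509, r_5=3.6235, r_6=3.0000, r_7=0.5176 — all match ✓
Unique over the lattice → pose = (6.5, 4.5, 210°).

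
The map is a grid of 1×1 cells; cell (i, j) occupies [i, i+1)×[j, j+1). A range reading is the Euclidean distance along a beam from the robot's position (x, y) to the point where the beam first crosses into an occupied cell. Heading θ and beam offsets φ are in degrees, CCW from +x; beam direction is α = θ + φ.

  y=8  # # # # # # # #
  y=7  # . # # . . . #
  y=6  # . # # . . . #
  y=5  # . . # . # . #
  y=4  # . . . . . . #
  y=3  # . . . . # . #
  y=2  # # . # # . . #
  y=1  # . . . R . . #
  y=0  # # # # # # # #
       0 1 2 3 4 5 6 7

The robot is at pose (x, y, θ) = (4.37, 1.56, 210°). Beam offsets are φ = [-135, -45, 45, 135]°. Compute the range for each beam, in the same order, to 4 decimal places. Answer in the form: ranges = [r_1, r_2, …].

beam 1: φ=-135°, α=75°
  d=(0.2588,0.9659)  start (4,1)  tX=2.4341 tY=0.4555  stride 1/|dx|=3.8637 1/|dy|=1.0353
    cross y-line → (4,2), t=0.4555 (wall)
  → r_1 = 0.4555
beam 2: φ=-45°, α=165°
  d=(-0.9659,0.2588)  start (4,1)  tX=0.3831 tY=1.7000  stride 1/|dx|=1.0353 1/|dy|=3.8637
    cross x-line → (3,1), t=0.3831
    cross x-line → (2,1), t=1.4183
    cross y-line → (2,2), t=1.7000
    cross x-line → (1,2), t=2.4536 (wall)
  → r_2 = 2.4536
beam 3: φ=45°, α=255°
  d=(-0.2588,-0.9659)  start (4,1)  tX=1.4296 tY=0.5798  stride 1/|dx|=3.8637 1/|dy|=1.0353
    cross y-line → (4,0), t=0.5798 (wall)
  → r_3 = 0.5798
beam 4: φ=135°, α=345°
  d=(0.9659,-0.2588)  start (4,1)  tX=0.6522 tY=2.1637  stride 1/|dx|=1.0353 1/|dy|=3.8637
    cross x-line → (5,1), t=0.6522
    cross x-line → (6,1), t=1.6875
    cross y-line → (6,0), t=2.1637 (wall)
  → r_4 = 2.1637

ranges = [0.4555, 2.4536, 0.5798, 2.1637]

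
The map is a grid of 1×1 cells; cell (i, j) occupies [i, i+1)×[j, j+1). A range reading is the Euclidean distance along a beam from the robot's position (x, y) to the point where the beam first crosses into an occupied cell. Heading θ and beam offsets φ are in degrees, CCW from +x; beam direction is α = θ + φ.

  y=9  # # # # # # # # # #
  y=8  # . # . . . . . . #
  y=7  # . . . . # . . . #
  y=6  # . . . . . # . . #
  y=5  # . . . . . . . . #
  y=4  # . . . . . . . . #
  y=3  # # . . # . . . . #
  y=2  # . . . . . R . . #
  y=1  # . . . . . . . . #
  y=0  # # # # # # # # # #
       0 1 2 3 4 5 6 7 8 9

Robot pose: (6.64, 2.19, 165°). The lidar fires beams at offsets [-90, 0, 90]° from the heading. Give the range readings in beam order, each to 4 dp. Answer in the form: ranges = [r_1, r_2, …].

beam 1: φ=-90°, α=75°
  cosα=0.2588 sinα=0.9659 | (6,2) | tMaxX 1.3909 tMaxY 0.8386 | tΔX 3.8637 tΔY 1.0353
    t=0.8386 [y] (6,3)
    t=1.3909 [x] (7,3)
    t=1.8738 [y] (7,4)
    t=2.9091 [y] (7,5)
    t=3.9444 [y] (7,6)
    t=4.9797 [y] (7,7)
    t=5.2546 [x] (8,7)
    t=6.0150 [y] (8,8)
    t=7.0502 [y] (8,9) — stop
  → r_1 = 7.0502
beam 2: φ=0°, α=165°
  cosα=-0.9659 sinα=0.2588 | (6,2) | tMaxX 0.6626 tMaxY 3.1296 | tΔX 1.0353 tΔY 3.8637
    t=0.6626 [x] (5,2)
    t=1.6979 [x] (4,2)
    t=2.7331 [x] (3,2)
    t=3.1296 [y] (3,3)
    t=3.7684 [x] (2,3)
    t=4.8037 [x] (1,3) — stop
  → r_2 = 4.8037
beam 3: φ=90°, α=255°
  cosα=-0.2588 sinα=-0.9659 | (6,2) | tMaxX 2.4728 tMaxY 0.1967 | tΔX 3.8637 tΔY 1.0353
    t=0.1967 [y] (6,1)
    t=1.2320 [y] (6,0) — stop
  → r_3 = 1.2320

ranges = [7.0502, 4.8037, 1.2320]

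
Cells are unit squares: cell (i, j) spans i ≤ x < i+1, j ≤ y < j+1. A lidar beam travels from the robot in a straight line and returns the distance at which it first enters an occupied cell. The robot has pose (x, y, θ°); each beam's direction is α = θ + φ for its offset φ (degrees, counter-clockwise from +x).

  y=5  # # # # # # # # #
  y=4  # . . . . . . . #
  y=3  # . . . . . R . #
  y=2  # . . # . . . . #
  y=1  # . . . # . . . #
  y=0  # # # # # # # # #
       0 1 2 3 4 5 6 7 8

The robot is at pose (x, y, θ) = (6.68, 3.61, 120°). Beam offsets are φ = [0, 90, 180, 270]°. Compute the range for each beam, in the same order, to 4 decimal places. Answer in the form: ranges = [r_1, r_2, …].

ranges = [1.6050, 3.0946, 2.6400, 1.5242]

beam 1: φ=0°, α=120°
  d=(-0.5000,0.8660)  start (6,3)  tX=1.3600 tY=0.4503  stride 1/|dx|=2.0000 1/|dy|=1.1547
    cross y-line → (6,4), t=0.4503
    cross x-line → (5,4), t=1.3600
    cross y-line → (5,5), t=1.6050 (wall)
  → r_1 = 1.6050
beam 2: φ=90°, α=210°
  d=(-0.8660,-0.5000)  start (6,3)  tX=0.7852 tY=1.2200  stride 1/|dx|=1.1547 1/|dy|=2.0000
    cross x-line → (5,3), t=0.7852
    cross y-line → (5,2), t=1.2200
    cross x-line → (4,2), t=1.9399
    cross x-line → (3,2), t=3.0946 (wall)
  → r_2 = 3.0946
beam 3: φ=180°, α=300°
  d=(0.5000,-0.8660)  start (6,3)  tX=0.6400 tY=0.7044  stride 1/|dx|=2.0000 1/|dy|=1.1547
    cross x-line → (7,3), t=0.6400
    cross y-line → (7,2), t=0.7044
    cross y-line → (7,1), t=1.8591
    cross x-line → (8,1), t=2.6400 (wall)
  → r_3 = 2.6400
beam 4: φ=270°, α=30°
  d=(0.8660,0.5000)  start (6,3)  tX=0.3695 tY=0.7800  stride 1/|dx|=1.1547 1/|dy|=2.0000
    cross x-line → (7,3), t=0.3695
    cross y-line → (7,4), t=0.7800
    cross x-line → (8,4), t=1.5242 (wall)
  → r_4 = 1.5242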